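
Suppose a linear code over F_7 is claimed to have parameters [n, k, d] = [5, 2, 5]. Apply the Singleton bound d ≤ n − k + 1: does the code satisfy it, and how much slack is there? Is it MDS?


Singleton RHS = n − k + 1 = 4, slack = -1, bound violated (no such code; not MDS).

Singleton bound: d ≤ n − k + 1.
Here n = 5, k = 2, so n − k + 1 = 4.
Given d = 5, check d ≤ 4: NO.
Slack = (n − k + 1) − d = -1.
The slack is negative: d = 5 exceeds n − k + 1 = 4 by 1, so the Singleton bound is violated and no linear [5, 2, 5]_7 code can exist. In particular it is not MDS (MDS requires d = n − k + 1 exactly).
Description: the claimed parameters are [5, 2, 5]_7; such a code would be impossible (violates the Singleton bound).


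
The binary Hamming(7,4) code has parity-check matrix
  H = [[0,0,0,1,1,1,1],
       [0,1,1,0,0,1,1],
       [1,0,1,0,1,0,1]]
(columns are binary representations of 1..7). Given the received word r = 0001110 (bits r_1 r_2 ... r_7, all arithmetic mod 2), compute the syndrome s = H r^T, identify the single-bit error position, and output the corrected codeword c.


s = (1, 1, 1)^T, error position = 7, corrected codeword c = 0001111

Compute s = H r^T mod 2 one row at a time:
  s_1 = 1 + 1 + 1 + 0 = 3 ≡ 1 (mod 2).
  s_2 = 0 + 0 + 1 + 0 = 1 ≡ 1 (mod 2).
  s_3 = 0 + 0 + 1 + 0 = 1 ≡ 1 (mod 2).
s = (1, 1, 1)^T — this equals column 7 of H (binary 111), so error is at position 7.
Correct: flip bit 7 of r = 0001110 to get c = 0001111.


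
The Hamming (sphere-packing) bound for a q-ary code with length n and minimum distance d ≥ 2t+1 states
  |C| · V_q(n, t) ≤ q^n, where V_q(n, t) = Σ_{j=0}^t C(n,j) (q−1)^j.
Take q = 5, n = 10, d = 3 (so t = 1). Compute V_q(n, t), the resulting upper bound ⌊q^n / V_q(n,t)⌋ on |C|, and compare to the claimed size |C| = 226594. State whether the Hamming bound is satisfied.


V_q(n, t) = 41, q^n = 9765625, Hamming bound = 238185, |C| = 226594 ≤ bound (satisfied).

Step 1: Compute V_q(n, t) = Σ_{j=0}^1 C(n, j) (q−1)^j.
  j = 0: C(10,0)·(4)^0 = 1·1 = 1.
  j = 1: C(10,1)·(4)^1 = 10·4 = 40.
  V_q(n, t) = 1 + 40 = 41.
Step 2: q^n = 5^10 = 9765625.
Step 3: Hamming bound ⌊q^n / V_q(n,t)⌋ = ⌊9765625/41⌋ = 238185.
Step 4: Compare |C| = 226594 to 238185: satisfied.
The claimed |C| lies below the Hamming bound.


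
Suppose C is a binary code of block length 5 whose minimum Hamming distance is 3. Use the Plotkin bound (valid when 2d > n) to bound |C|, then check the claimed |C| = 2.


Plotkin bound M ≤ 6; given |C| = 2 ≤ bound (satisfied).

Check applicability: 2d = 6, n = 5.
2d − n = 1 > 0, so Plotkin applies.
Compute d/(2d−n) = 3/1 ≈ 3.0000.
⌊d/(2d−n)⌋ = 3.
Plotkin bound: M ≤ 2·3 = 6.
Given |C| = 2, check: satisfied.
This |C| is below the Plotkin bound.


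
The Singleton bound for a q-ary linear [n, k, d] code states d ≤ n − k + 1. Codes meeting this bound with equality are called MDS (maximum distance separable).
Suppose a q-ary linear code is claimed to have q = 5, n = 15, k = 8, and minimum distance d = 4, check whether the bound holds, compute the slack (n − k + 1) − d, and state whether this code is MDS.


Singleton RHS = n − k + 1 = 8, slack = 4, bound satisfied, not MDS.

Singleton bound: d ≤ n − k + 1.
Here n = 15, k = 8, so n − k + 1 = 8.
Given d = 4, check d ≤ 8: YES.
Slack = (n − k + 1) − d = 4.
The code is NOT MDS (slack = 4 > 0).
Description: the claimed parameters are [15, 8, 4]_5; such a code would be non-MDS.


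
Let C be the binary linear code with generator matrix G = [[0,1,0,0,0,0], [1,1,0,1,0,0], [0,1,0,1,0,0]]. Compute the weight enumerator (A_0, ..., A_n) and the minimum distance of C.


Weight distribution: A_0 = 1, A_1 = 3, A_2 = 3, A_3 = 1. Minimum distance d = 1.

Enumerate all 2^3 = 8 messages m ∈ F_2^3.
For each, compute codeword c = mG in F_2^6, then tally its weight.
  m = 000 → c = 000000, weight = 0.
  m = 100 → c = 010000, weight = 1.
  m = 010 → c = 110100, weight = 3.
  m = 110 → c = 100100, weight = 2.
  m = 001 → c = 010100, weight = 2.
  m = 101 → c = 000100, weight = 1.
  m = 011 → c = 100000, weight = 1.
  m = 111 → c = 110000, weight = 2.
Tally weights:
  weight 0: 1 codewords.
  weight 1: 3 codewords.
  weight 2: 3 codewords.
  weight 3: 1 codewords.
Minimum distance d = smallest w > 0 with A_w > 0 = 1.
Sanity: Σ A_w = 8 = 2^3 = 8 ✓.


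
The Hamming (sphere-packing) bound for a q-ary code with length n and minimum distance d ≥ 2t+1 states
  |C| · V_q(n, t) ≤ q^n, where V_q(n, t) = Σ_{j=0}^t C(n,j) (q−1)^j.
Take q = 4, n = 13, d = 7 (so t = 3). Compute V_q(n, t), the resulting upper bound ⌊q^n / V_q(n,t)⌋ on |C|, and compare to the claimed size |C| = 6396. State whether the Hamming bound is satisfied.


V_q(n, t) = 8464, q^n = 67108864, Hamming bound = 7928, |C| = 6396 ≤ bound (satisfied).

Step 1: Compute V_q(n, t) = Σ_{j=0}^3 C(n, j) (q−1)^j.
  j = 0: C(13,0)·(3)^0 = 1·1 = 1.
  j = 1: C(13,1)·(3)^1 = 13·3 = 39.
  j = 2: C(13,2)·(3)^2 = 78·9 = 702.
  j = 3: C(13,3)·(3)^3 = 286·27 = 7722.
  V_q(n, t) = 1 + 39 + 702 + 7722 = 8464.
Step 2: q^n = 4^13 = 67108864.
Step 3: Hamming bound ⌊q^n / V_q(n,t)⌋ = ⌊67108864/8464⌋ = 7928.
Step 4: Compare |C| = 6396 to 7928: satisfied.
The claimed |C| lies below the Hamming bound.


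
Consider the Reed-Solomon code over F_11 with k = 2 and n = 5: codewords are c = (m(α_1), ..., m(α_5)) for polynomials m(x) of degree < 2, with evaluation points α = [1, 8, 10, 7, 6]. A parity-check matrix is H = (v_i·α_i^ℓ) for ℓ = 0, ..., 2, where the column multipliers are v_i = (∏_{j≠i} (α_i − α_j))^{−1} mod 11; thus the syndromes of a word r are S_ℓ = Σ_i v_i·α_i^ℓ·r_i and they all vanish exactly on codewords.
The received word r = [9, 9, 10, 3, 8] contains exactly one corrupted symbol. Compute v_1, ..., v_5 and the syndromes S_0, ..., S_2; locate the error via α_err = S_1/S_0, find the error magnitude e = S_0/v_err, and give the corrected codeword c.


S = (1, 1, 1), error at position 1, error magnitude e = 9, c = [0, 9, 10, 3, 8].

Step 1: column multipliers v_i = (∏_{j≠i}(α_i − α_j))^{−1} mod 11.
  i = 1 (α = 1): (1−8)(1−10)(1−7)(1−6) = (−7)·(−9)·(−6)·(−5) = 1890 ≡ 9, so v_1 = 9^{−1} = 5 (mod 11).
  i = 2 (α = 8): (8−1)(8−10)(8−7)(8−6) = 7·(−2)·1·2 = −28 ≡ 5, so v_2 = 5^{−1} = 9 (mod 11).
  i = 3 (α = 10): (10−1)(10−8)(10−7)(10−6) = 9·2·3·4 = 216 ≡ 7, so v_3 = 7^{−1} = 8 (mod 11).
  i = 4 (α = 7): (7−1)(7−8)(7−10)(7−6) = 6·(−1)·(−3)·1 = 18 ≡ 7, so v_4 = 7^{−1} = 8 (mod 11).
  i = 5 (α = 6): (6−1)(6−8)(6−10)(6−7) = 5·(−2)·(−4)·(−1) = −40 ≡ 4, so v_5 = 4^{−1} = 3 (mod 11).
  v = [5, 9, 8, 8, 3].
Step 2: syndromes of r = [9, 9, 10, 3, 8] (all sums mod 11).
  S_0 = Σ v_i r_i = 5·9 + 9·9 + 8·10 + 8·3 + 3·8 = 254 ≡ 1.
  S_1 = Σ v_i α_i r_i = 5·1·9 + 9·8·9 + 8·10·10 + 8·7·3 + 3·6·8 = 1805 ≡ 1.
  α_i^2 mod 11 = [1, 9, 1, 5, 3].
  S_2 = Σ v_i α_i^2 r_i = 5·1·9 + 9·9·9 + 8·1·10 + 8·5·3 + 3·3·8 = 1046 ≡ 1.
  S = (1, 1, 1) ≠ 0, so r is not a codeword (an error is present).
Step 3: locate the error. For a single error e at position i, S_ℓ = v_i·e·α_i^ℓ, so α_err = S_1/S_0.
  S_0^{−1} = 1^{−1} = 1 (mod 11), so α_err = 1·1 = 1 ≡ 1 = α_1. Error position i = 1.
  Consistency check: S_2/S_1 = 1·1 = 1 ≡ 1 = α_err ✓ (single-error assumption holds).
Step 4: error magnitude e = S_0/v_1 = S_0·∏_{j≠1}(α_1 − α_j) = 1·9 = 9 ≡ 9 (mod 11).
Step 5: correct position 1: c_1 = r_1 − e = 9 − 9 ≡ 0 (mod 11). Hence c = [0, 9, 10, 3, 8].
  Check: interpolating c through the α_i gives m(x) = 5 + 6·x (degree < 2) with m(α_i) = c_i for every i, so c is indeed a codeword.


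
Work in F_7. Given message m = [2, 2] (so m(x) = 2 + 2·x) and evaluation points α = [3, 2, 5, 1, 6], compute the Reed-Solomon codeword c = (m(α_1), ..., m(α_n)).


c = [1, 6, 5, 4, 0]

Message polynomial: m(x) = 2 + 2·x (mod 7).
For each evaluation point α_i, compute m(α_i) mod 7:
  α_1 = 3: Horner steps 2 → 1, so m(3) = 1.
  α_2 = 2: Horner steps 2 → 6, so m(2) = 6.
  α_3 = 5: Horner steps 2 → 5, so m(5) = 5.
  α_4 = 1: Horner steps 2 → 4, so m(1) = 4.
  α_5 = 6: Horner steps 2 → 0, so m(6) = 0.
Codeword c = [1, 6, 5, 4, 0] ∈ F_7^5.


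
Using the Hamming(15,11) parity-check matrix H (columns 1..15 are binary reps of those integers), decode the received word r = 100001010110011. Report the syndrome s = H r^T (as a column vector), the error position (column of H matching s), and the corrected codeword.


s = (1, 1, 1, 1)^T, error position = 15, corrected codeword c = 100001010110010

Compute s = H r^T mod 2 one row at a time:
  s_1 = 1 + 0 + 1 + 1 + 0 + 0 + 1 + 1 = 5 ≡ 1 (mod 2).
  s_2 = 0 + 0 + 1 + 0 + 0 + 0 + 1 + 1 = 3 ≡ 1 (mod 2).
  s_3 = 0 + 0 + 1 + 0 + 1 + 1 + 1 + 1 = 5 ≡ 1 (mod 2).
  s_4 = 1 + 0 + 0 + 0 + 0 + 1 + 0 + 1 = 3 ≡ 1 (mod 2).
s = (1, 1, 1, 1)^T — this equals column 15 of H (binary 1111), so error is at position 15.
Correct: flip bit 15 of r = 100001010110011 to get c = 100001010110010.


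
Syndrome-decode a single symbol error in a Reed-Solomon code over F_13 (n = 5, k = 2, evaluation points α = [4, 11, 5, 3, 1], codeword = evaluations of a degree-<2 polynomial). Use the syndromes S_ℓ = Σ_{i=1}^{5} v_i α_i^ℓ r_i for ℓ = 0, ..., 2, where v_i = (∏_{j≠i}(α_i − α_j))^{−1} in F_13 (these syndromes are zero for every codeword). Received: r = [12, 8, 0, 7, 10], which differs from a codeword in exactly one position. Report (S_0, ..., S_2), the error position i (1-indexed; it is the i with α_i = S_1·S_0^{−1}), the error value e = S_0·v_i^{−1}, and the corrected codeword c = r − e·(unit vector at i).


S = (12, 8, 1), error at position 3, error magnitude e = 9, c = [12, 8, 4, 7, 10].

Step 1: column multipliers v_i = (∏_{j≠i}(α_i − α_j))^{−1} mod 13.
  i = 1 (α = 4): (4−11)(4−5)(4−3)(4−1) = (−7)·(−1)·1·3 = 21 ≡ 8, so v_1 = 8^{−1} = 5 (mod 13).
  i = 2 (α = 11): (11−4)(11−5)(11−3)(11−1) = 7·6·8·10 = 3360 ≡ 6, so v_2 = 6^{−1} = 11 (mod 13).
  i = 3 (α = 5): (5−4)(5−11)(5−3)(5−1) = 1·(−6)·2·4 = −48 ≡ 4, so v_3 = 4^{−1} = 10 (mod 13).
  i = 4 (α = 3): (3−4)(3−11)(3−5)(3−1) = (−1)·(−8)·(−2)·2 = −32 ≡ 7, so v_4 = 7^{−1} = 2 (mod 13).
  i = 5 (α = 1): (1−4)(1−11)(1−5)(1−3) = (−3)·(−10)·(−4)·(−2) = 240 ≡ 6, so v_5 = 6^{−1} = 11 (mod 13).
  v = [5, 11, 10, 2, 11].
Step 2: syndromes of r = [12, 8, 0, 7, 10] (all sums mod 13).
  S_0 = Σ v_i r_i = 5·12 + 11·8 + 10·0 + 2·7 + 11·10 = 272 ≡ 12.
  S_1 = Σ v_i α_i r_i = 5·4·12 + 11·11·8 + 10·5·0 + 2·3·7 + 11·1·10 = 1360 ≡ 8.
  α_i^2 mod 13 = [3, 4, 12, 9, 1].
  S_2 = Σ v_i α_i^2 r_i = 5·3·12 + 11·4·8 + 10·12·0 + 2·9·7 + 11·1·10 = 768 ≡ 1.
  S = (12, 8, 1) ≠ 0, so r is not a codeword (an error is present).
Step 3: locate the error. For a single error e at position i, S_ℓ = v_i·e·α_i^ℓ, so α_err = S_1/S_0.
  S_0^{−1} = 12^{−1} = 12 (mod 13), so α_err = 8·12 = 96 ≡ 5 = α_3. Error position i = 3.
  Consistency check: S_2/S_1 = 1·5 = 5 ≡ 5 = α_err ✓ (single-error assumption holds).
Step 4: error magnitude e = S_0/v_3 = S_0·∏_{j≠3}(α_3 − α_j) = 12·4 = 48 ≡ 9 (mod 13).
Step 5: correct position 3: c_3 = r_3 − e = 0 − 9 ≡ 4 (mod 13). Hence c = [12, 8, 4, 7, 10].
  Check: interpolating c through the α_i gives m(x) = 5 + 5·x (degree < 2) with m(α_i) = c_i for every i, so c is indeed a codeword.


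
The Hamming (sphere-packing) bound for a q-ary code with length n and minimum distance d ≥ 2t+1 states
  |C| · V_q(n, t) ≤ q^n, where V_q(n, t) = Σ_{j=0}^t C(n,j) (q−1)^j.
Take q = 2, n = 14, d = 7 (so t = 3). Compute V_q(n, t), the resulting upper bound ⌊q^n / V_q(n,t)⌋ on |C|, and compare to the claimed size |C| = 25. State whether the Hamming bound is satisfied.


V_q(n, t) = 470, q^n = 16384, Hamming bound = 34, |C| = 25 ≤ bound (satisfied).

Step 1: Compute V_q(n, t) = Σ_{j=0}^3 C(n, j) (q−1)^j.
  j = 0: C(14,0)·(1)^0 = 1·1 = 1.
  j = 1: C(14,1)·(1)^1 = 14·1 = 14.
  j = 2: C(14,2)·(1)^2 = 91·1 = 91.
  j = 3: C(14,3)·(1)^3 = 364·1 = 364.
  V_q(n, t) = 1 + 14 + 91 + 364 = 470.
Step 2: q^n = 2^14 = 16384.
Step 3: Hamming bound ⌊q^n / V_q(n,t)⌋ = ⌊16384/470⌋ = 34.
Step 4: Compare |C| = 25 to 34: satisfied.
The claimed |C| lies below the Hamming bound.


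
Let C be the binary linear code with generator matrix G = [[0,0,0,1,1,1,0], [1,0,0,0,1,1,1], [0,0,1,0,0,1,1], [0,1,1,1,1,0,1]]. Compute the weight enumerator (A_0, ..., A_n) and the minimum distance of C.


Weight distribution: A_0 = 1, A_1 = 1, A_3 = 4, A_4 = 7, A_5 = 3. Minimum distance d = 1.

Enumerate all 2^4 = 16 messages m ∈ F_2^4.
For each, compute codeword c = mG in F_2^7, then tally its weight.
  m = 0000 → c = 0000000, weight = 0.
  m = 1000 → c = 0001110, weight = 3.
  m = 0100 → c = 1000111, weight = 4.
  m = 1100 → c = 1001001, weight = 3.
  m = 0010 → c = 0010011, weight = 3.
  m = 1010 → c = 0011101, weight = 4.
  m = 0110 → c = 1010100, weight = 3.
  m = 1110 → c = 1011010, weight = 4.
  m = 0001 → c = 0111101, weight = 5.
  m = 1001 → c = 0110011, weight = 4.
  m = 0101 → c = 1111010, weight = 5.
  m = 1101 → c = 1110100, weight = 4.
  m = 0011 → c = 0101110, weight = 4.
  m = 1011 → c = 0100000, weight = 1.
  m = 0111 → c = 1101001, weight = 4.
  m = 1111 → c = 1100111, weight = 5.
Tally weights:
  weight 0: 1 codewords.
  weight 1: 1 codewords.
  weight 3: 4 codewords.
  weight 4: 7 codewords.
  weight 5: 3 codewords.
Minimum distance d = smallest w > 0 with A_w > 0 = 1.
Sanity: Σ A_w = 16 = 2^4 = 16 ✓.


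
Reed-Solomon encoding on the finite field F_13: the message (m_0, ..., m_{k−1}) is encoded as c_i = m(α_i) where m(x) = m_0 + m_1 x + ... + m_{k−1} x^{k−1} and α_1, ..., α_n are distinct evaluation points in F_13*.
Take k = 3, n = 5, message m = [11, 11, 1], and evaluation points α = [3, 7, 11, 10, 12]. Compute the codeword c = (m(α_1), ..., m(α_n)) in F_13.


c = [1, 7, 6, 0, 1]

Message polynomial: m(x) = 11 + 11·x + 1·x^2 (mod 13).
For each evaluation point α_i, compute m(α_i) mod 13:
  α_1 = 3: Horner steps 1 → 1 → 1, so m(3) = 1.
  α_2 = 7: Horner steps 1 → 5 → 7, so m(7) = 7.
  α_3 = 11: Horner steps 1 → 9 → 6, so m(11) = 6.
  α_4 = 10: Horner steps 1 → 8 → 0, so m(10) = 0.
  α_5 = 12: Horner steps 1 → 10 → 1, so m(12) = 1.
Codeword c = [1, 7, 6, 0, 1] ∈ F_13^5.


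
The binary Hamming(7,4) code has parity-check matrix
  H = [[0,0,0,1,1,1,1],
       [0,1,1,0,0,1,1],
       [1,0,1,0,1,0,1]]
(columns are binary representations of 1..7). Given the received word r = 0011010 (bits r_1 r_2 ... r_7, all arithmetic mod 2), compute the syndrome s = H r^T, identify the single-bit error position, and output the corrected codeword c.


s = (0, 0, 1)^T, error position = 1, corrected codeword c = 1011010

Compute s = H r^T mod 2 one row at a time:
  s_1 = 1 + 0 + 1 + 0 = 2 ≡ 0 (mod 2).
  s_2 = 0 + 1 + 1 + 0 = 2 ≡ 0 (mod 2).
  s_3 = 0 + 1 + 0 + 0 = 1 ≡ 1 (mod 2).
s = (0, 0, 1)^T — this equals column 1 of H (binary 001), so error is at position 1.
Correct: flip bit 1 of r = 0011010 to get c = 1011010.


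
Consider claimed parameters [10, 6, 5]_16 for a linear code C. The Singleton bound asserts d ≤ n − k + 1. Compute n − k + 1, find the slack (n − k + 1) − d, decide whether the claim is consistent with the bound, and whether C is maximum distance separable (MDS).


Singleton RHS = n − k + 1 = 5, slack = 0, bound satisfied, MDS.

Singleton bound: d ≤ n − k + 1.
Here n = 10, k = 6, so n − k + 1 = 5.
Given d = 5, check d ≤ 5: YES.
Slack = (n − k + 1) − d = 0.
The code is MDS (slack = 0).
Description: the claimed parameters are [10, 6, 5]_16; such a code would be MDS (meets Singleton bound).


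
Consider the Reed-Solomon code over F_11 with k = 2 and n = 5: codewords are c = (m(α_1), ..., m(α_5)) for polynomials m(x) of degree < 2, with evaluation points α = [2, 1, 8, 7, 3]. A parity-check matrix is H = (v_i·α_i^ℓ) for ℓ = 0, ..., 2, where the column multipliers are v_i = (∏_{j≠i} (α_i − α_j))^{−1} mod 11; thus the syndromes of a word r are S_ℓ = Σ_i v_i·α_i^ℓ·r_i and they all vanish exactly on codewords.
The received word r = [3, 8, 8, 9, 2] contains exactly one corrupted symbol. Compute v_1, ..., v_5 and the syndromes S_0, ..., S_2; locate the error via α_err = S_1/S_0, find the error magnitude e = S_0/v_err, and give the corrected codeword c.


S = (10, 10, 10), error at position 2, error magnitude e = 4, c = [3, 4, 8, 9, 2].

Step 1: column multipliers v_i = (∏_{j≠i}(α_i − α_j))^{−1} mod 11.
  i = 1 (α = 2): (2−1)(2−8)(2−7)(2−3) = 1·(−6)·(−5)·(−1) = −30 ≡ 3, so v_1 = 3^{−1} = 4 (mod 11).
  i = 2 (α = 1): (1−2)(1−8)(1−7)(1−3) = (−1)·(−7)·(−6)·(−2) = 84 ≡ 7, so v_2 = 7^{−1} = 8 (mod 11).
  i = 3 (α = 8): (8−2)(8−1)(8−7)(8−3) = 6·7·1·5 = 210 ≡ 1, so v_3 = 1^{−1} = 1 (mod 11).
  i = 4 (α = 7): (7−2)(7−1)(7−8)(7−3) = 5·6·(−1)·4 = −120 ≡ 1, so v_4 = 1^{−1} = 1 (mod 11).
  i = 5 (α = 3): (3−2)(3−1)(3−8)(3−7) = 1·2·(−5)·(−4) = 40 ≡ 7, so v_5 = 7^{−1} = 8 (mod 11).
  v = [4, 8, 1, 1, 8].
Step 2: syndromes of r = [3, 8, 8, 9, 2] (all sums mod 11).
  S_0 = Σ v_i r_i = 4·3 + 8·8 + 1·8 + 1·9 + 8·2 = 109 ≡ 10.
  S_1 = Σ v_i α_i r_i = 4·2·3 + 8·1·8 + 1·8·8 + 1·7·9 + 8·3·2 = 263 ≡ 10.
  α_i^2 mod 11 = [4, 1, 9, 5, 9].
  S_2 = Σ v_i α_i^2 r_i = 4·4·3 + 8·1·8 + 1·9·8 + 1·5·9 + 8·9·2 = 373 ≡ 10.
  S = (10, 10, 10) ≠ 0, so r is not a codeword (an error is present).
Step 3: locate the error. For a single error e at position i, S_ℓ = v_i·e·α_i^ℓ, so α_err = S_1/S_0.
  S_0^{−1} = 10^{−1} = 10 (mod 11), so α_err = 10·10 = 100 ≡ 1 = α_2. Error position i = 2.
  Consistency check: S_2/S_1 = 10·10 = 100 ≡ 1 = α_err ✓ (single-error assumption holds).
Step 4: error magnitude e = S_0/v_2 = S_0·∏_{j≠2}(α_2 − α_j) = 10·7 = 70 ≡ 4 (mod 11).
Step 5: correct position 2: c_2 = r_2 − e = 8 − 4 ≡ 4 (mod 11). Hence c = [3, 4, 8, 9, 2].
  Check: interpolating c through the α_i gives m(x) = 5 + 10·x (degree < 2) with m(α_i) = c_i for every i, so c is indeed a codeword.


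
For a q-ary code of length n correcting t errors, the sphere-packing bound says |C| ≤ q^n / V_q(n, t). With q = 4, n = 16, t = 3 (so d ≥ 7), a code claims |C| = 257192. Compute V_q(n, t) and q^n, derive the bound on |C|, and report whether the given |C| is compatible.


V_q(n, t) = 16249, q^n = 4294967296, Hamming bound = 264321, |C| = 257192 ≤ bound (satisfied).

Step 1: Compute V_q(n, t) = Σ_{j=0}^3 C(n, j) (q−1)^j.
  j = 0: C(16,0)·(3)^0 = 1·1 = 1.
  j = 1: C(16,1)·(3)^1 = 16·3 = 48.
  j = 2: C(16,2)·(3)^2 = 120·9 = 1080.
  j = 3: C(16,3)·(3)^3 = 560·27 = 15120.
  V_q(n, t) = 1 + 48 + 1080 + 15120 = 16249.
Step 2: q^n = 4^16 = 4294967296.
Step 3: Hamming bound ⌊q^n / V_q(n,t)⌋ = ⌊4294967296/16249⌋ = 264321.
Step 4: Compare |C| = 257192 to 264321: satisfied.
The claimed |C| lies below the Hamming bound.


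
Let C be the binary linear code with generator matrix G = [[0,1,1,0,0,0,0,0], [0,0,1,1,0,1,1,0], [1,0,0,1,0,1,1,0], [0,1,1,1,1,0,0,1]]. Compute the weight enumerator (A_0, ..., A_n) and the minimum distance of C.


Weight distribution: A_0 = 1, A_2 = 3, A_3 = 1, A_4 = 3, A_5 = 6, A_6 = 1, A_7 = 1. Minimum distance d = 2.

Enumerate all 2^4 = 16 messages m ∈ F_2^4.
For each, compute codeword c = mG in F_2^8, then tally its weight.
  m = 0000 → c = 00000000, weight = 0.
  m = 1000 → c = 01100000, weight = 2.
  m = 0100 → c = 00110110, weight = 4.
  m = 1100 → c = 01010110, weight = 4.
  m = 0010 → c = 10010110, weight = 4.
  m = 1010 → c = 11110110, weight = 6.
  m = 0110 → c = 10100000, weight = 2.
  m = 1110 → c = 11000000, weight = 2.
  m = 0001 → c = 01111001, weight = 5.
  m = 1001 → c = 00011001, weight = 3.
  m = 0101 → c = 01001111, weight = 5.
  m = 1101 → c = 00101111, weight = 5.
  m = 0011 → c = 11101111, weight = 7.
  m = 1011 → c = 10001111, weight = 5.
  m = 0111 → c = 11011001, weight = 5.
  m = 1111 → c = 10111001, weight = 5.
Tally weights:
  weight 0: 1 codewords.
  weight 2: 3 codewords.
  weight 3: 1 codewords.
  weight 4: 3 codewords.
  weight 5: 6 codewords.
  weight 6: 1 codewords.
  weight 7: 1 codewords.
Minimum distance d = smallest w > 0 with A_w > 0 = 2.
Sanity: Σ A_w = 16 = 2^4 = 16 ✓.


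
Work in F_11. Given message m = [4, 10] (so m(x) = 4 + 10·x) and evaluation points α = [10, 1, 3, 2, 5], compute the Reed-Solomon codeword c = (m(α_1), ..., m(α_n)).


c = [5, 3, 1, 2, 10]

Message polynomial: m(x) = 4 + 10·x (mod 11).
For each evaluation point α_i, compute m(α_i) mod 11:
  α_1 = 10: Horner steps 10 → 5, so m(10) = 5.
  α_2 = 1: Horner steps 10 → 3, so m(1) = 3.
  α_3 = 3: Horner steps 10 → 1, so m(3) = 1.
  α_4 = 2: Horner steps 10 → 2, so m(2) = 2.
  α_5 = 5: Horner steps 10 → 10, so m(5) = 10.
Codeword c = [5, 3, 1, 2, 10] ∈ F_11^5.


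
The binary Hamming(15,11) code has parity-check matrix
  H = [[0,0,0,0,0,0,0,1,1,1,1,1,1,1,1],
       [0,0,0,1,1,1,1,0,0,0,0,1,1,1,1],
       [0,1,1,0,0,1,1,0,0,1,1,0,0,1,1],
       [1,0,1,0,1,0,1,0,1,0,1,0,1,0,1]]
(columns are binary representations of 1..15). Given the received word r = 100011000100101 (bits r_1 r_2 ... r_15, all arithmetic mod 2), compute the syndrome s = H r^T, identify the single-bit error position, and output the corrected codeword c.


s = (1, 0, 1, 0)^T, error position = 10, corrected codeword c = 100011000000101

Compute s = H r^T mod 2 one row at a time:
  s_1 = 0 + 0 + 1 + 0 + 0 + 1 + 0 + 1 = 3 ≡ 1 (mod 2).
  s_2 = 0 + 1 + 1 + 0 + 0 + 1 + 0 + 1 = 4 ≡ 0 (mod 2).
  s_3 = 0 + 0 + 1 + 0 + 1 + 0 + 0 + 1 = 3 ≡ 1 (mod 2).
  s_4 = 1 + 0 + 1 + 0 + 0 + 0 + 1 + 1 = 4 ≡ 0 (mod 2).
s = (1, 0, 1, 0)^T — this equals column 10 of H (binary 1010), so error is at position 10.
Correct: flip bit 10 of r = 100011000100101 to get c = 100011000000101.


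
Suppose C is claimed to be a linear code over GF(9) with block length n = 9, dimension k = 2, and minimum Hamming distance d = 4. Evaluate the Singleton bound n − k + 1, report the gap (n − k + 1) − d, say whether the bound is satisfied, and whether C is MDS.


Singleton RHS = n − k + 1 = 8, slack = 4, bound satisfied, not MDS.

Singleton bound: d ≤ n − k + 1.
Here n = 9, k = 2, so n − k + 1 = 8.
Given d = 4, check d ≤ 8: YES.
Slack = (n − k + 1) − d = 4.
The code is NOT MDS (slack = 4 > 0).
Description: the claimed parameters are [9, 2, 4]_9; such a code would be non-MDS.


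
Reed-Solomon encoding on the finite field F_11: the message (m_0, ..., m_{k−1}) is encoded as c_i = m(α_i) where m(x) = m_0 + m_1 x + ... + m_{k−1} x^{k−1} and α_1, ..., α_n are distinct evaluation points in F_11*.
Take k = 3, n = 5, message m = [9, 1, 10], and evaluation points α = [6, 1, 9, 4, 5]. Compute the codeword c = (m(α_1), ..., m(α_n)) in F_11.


c = [1, 9, 3, 8, 0]

Message polynomial: m(x) = 9 + 1·x + 10·x^2 (mod 11).
For each evaluation point α_i, compute m(α_i) mod 11:
  α_1 = 6: Horner steps 10 → 6 → 1, so m(6) = 1.
  α_2 = 1: Horner steps 10 → 0 → 9, so m(1) = 9.
  α_3 = 9: Horner steps 10 → 3 → 3, so m(9) = 3.
  α_4 = 4: Horner steps 10 → 8 → 8, so m(4) = 8.
  α_5 = 5: Horner steps 10 → 7 → 0, so m(5) = 0.
Codeword c = [1, 9, 3, 8, 0] ∈ F_11^5.


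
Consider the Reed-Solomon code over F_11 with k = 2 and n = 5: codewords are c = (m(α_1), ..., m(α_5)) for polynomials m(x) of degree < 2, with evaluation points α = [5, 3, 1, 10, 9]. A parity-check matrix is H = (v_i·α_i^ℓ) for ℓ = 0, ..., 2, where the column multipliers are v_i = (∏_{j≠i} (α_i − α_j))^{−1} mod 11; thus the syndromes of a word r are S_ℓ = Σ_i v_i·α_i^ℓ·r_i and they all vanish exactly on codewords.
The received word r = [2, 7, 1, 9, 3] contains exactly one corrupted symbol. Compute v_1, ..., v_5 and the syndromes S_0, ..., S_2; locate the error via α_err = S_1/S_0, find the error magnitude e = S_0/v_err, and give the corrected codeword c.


S = (2, 9, 2), error at position 4, error magnitude e = 3, c = [2, 7, 1, 6, 3].

Step 1: column multipliers v_i = (∏_{j≠i}(α_i − α_j))^{−1} mod 11.
  i = 1 (α = 5): (5−3)(5−1)(5−10)(5−9) = 2·4·(−5)·(−4) = 160 ≡ 6, so v_1 = 6^{−1} = 2 (mod 11).
  i = 2 (α = 3): (3−5)(3−1)(3−10)(3−9) = (−2)·2·(−7)·(−6) = −168 ≡ 8, so v_2 = 8^{−1} = 7 (mod 11).
  i = 3 (α = 1): (1−5)(1−3)(1−10)(1−9) = (−4)·(−2)·(−9)·(−8) = 576 ≡ 4, so v_3 = 4^{−1} = 3 (mod 11).
  i = 4 (α = 10): (10−5)(10−3)(10−1)(10−9) = 5·7·9·1 = 315 ≡ 7, so v_4 = 7^{−1} = 8 (mod 11).
  i = 5 (α = 9): (9−5)(9−3)(9−1)(9−10) = 4·6·8·(−1) = −192 ≡ 6, so v_5 = 6^{−1} = 2 (mod 11).
  v = [2, 7, 3, 8, 2].
Step 2: syndromes of r = [2, 7, 1, 9, 3] (all sums mod 11).
  S_0 = Σ v_i r_i = 2·2 + 7·7 + 3·1 + 8·9 + 2·3 = 134 ≡ 2.
  S_1 = Σ v_i α_i r_i = 2·5·2 + 7·3·7 + 3·1·1 + 8·10·9 + 2·9·3 = 944 ≡ 9.
  α_i^2 mod 11 = [3, 9, 1, 1, 4].
  S_2 = Σ v_i α_i^2 r_i = 2·3·2 + 7·9·7 + 3·1·1 + 8·1·9 + 2·4·3 = 552 ≡ 2.
  S = (2, 9, 2) ≠ 0, so r is not a codeword (an error is present).
Step 3: locate the error. For a single error e at position i, S_ℓ = v_i·e·α_i^ℓ, so α_err = S_1/S_0.
  S_0^{−1} = 2^{−1} = 6 (mod 11), so α_err = 9·6 = 54 ≡ 10 = α_4. Error position i = 4.
  Consistency check: S_2/S_1 = 2·5 = 10 ≡ 10 = α_err ✓ (single-error assumption holds).
Step 4: error magnitude e = S_0/v_4 = S_0·∏_{j≠4}(α_4 − α_j) = 2·7 = 14 ≡ 3 (mod 11).
Step 5: correct position 4: c_4 = r_4 − e = 9 − 3 ≡ 6 (mod 11). Hence c = [2, 7, 1, 6, 3].
  Check: interpolating c through the α_i gives m(x) = 9 + 3·x (degree < 2) with m(α_i) = c_i for every i, so c is indeed a codeword.


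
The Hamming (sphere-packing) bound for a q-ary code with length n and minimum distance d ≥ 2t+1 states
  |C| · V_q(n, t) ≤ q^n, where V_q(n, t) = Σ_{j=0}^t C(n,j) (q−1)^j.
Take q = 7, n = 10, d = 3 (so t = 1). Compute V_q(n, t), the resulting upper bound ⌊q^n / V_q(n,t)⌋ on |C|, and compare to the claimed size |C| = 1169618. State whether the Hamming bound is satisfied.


V_q(n, t) = 61, q^n = 282475249, Hamming bound = 4630741, |C| = 1169618 ≤ bound (satisfied).

Step 1: Compute V_q(n, t) = Σ_{j=0}^1 C(n, j) (q−1)^j.
  j = 0: C(10,0)·(6)^0 = 1·1 = 1.
  j = 1: C(10,1)·(6)^1 = 10·6 = 60.
  V_q(n, t) = 1 + 60 = 61.
Step 2: q^n = 7^10 = 282475249.
Step 3: Hamming bound ⌊q^n / V_q(n,t)⌋ = ⌊282475249/61⌋ = 4630741.
Step 4: Compare |C| = 1169618 to 4630741: satisfied.
The claimed |C| lies below the Hamming bound.


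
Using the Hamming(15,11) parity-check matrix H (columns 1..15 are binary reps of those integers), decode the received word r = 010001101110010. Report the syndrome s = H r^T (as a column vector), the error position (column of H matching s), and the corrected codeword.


s = (0, 1, 0, 1)^T, error position = 5, corrected codeword c = 010011101110010

Compute s = H r^T mod 2 one row at a time:
  s_1 = 0 + 1 + 1 + 1 + 0 + 0 + 1 + 0 = 4 ≡ 0 (mod 2).
  s_2 = 0 + 0 + 1 + 1 + 0 + 0 + 1 + 0 = 3 ≡ 1 (mod 2).
  s_3 = 1 + 0 + 1 + 1 + 1 + 1 + 1 + 0 = 6 ≡ 0 (mod 2).
  s_4 = 0 + 0 + 0 + 1 + 1 + 1 + 0 + 0 = 3 ≡ 1 (mod 2).
s = (0, 1, 0, 1)^T — this equals column 5 of H (binary 0101), so error is at position 5.
Correct: flip bit 5 of r = 010001101110010 to get c = 010011101110010.


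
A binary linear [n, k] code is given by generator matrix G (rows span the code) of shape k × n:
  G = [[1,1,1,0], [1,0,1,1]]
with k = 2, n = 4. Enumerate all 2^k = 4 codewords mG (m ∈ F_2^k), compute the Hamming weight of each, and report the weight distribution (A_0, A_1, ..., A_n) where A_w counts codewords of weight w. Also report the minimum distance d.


Weight distribution: A_0 = 1, A_2 = 1, A_3 = 2. Minimum distance d = 2.

Enumerate all 2^2 = 4 messages m ∈ F_2^2.
For each, compute codeword c = mG in F_2^4, then tally its weight.
  m = 00 → c = 0000, weight = 0.
  m = 10 → c = 1110, weight = 3.
  m = 01 → c = 1011, weight = 3.
  m = 11 → c = 0101, weight = 2.
Tally weights:
  weight 0: 1 codewords.
  weight 2: 1 codewords.
  weight 3: 2 codewords.
Minimum distance d = smallest w > 0 with A_w > 0 = 2.
Sanity: Σ A_w = 4 = 2^2 = 4 ✓.


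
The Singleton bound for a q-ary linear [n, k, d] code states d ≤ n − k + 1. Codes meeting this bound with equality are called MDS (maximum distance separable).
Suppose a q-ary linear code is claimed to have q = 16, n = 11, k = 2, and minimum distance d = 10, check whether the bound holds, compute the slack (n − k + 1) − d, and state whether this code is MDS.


Singleton RHS = n − k + 1 = 10, slack = 0, bound satisfied, MDS.

Singleton bound: d ≤ n − k + 1.
Here n = 11, k = 2, so n − k + 1 = 10.
Given d = 10, check d ≤ 10: YES.
Slack = (n − k + 1) − d = 0.
The code is MDS (slack = 0).
Description: the claimed parameters are [11, 2, 10]_16; such a code would be MDS (meets Singleton bound).


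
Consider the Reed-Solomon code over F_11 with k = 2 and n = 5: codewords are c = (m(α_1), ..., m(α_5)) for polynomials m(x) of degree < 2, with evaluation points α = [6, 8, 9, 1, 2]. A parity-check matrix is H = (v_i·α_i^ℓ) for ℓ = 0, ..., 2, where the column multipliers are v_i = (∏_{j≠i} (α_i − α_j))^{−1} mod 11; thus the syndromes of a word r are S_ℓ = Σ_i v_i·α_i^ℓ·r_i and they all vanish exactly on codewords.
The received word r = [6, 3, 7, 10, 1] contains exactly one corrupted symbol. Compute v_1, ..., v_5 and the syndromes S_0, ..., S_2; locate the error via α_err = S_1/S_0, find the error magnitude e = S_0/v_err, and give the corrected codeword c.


S = (7, 7, 7), error at position 4, error magnitude e = 2, c = [6, 3, 7, 8, 1].

Step 1: column multipliers v_i = (∏_{j≠i}(α_i − α_j))^{−1} mod 11.
  i = 1 (α = 6): (6−8)(6−9)(6−1)(6−2) = (−2)·(−3)·5·4 = 120 ≡ 10, so v_1 = 10^{−1} = 10 (mod 11).
  i = 2 (α = 8): (8−6)(8−9)(8−1)(8−2) = 2·(−1)·7·6 = −84 ≡ 4, so v_2 = 4^{−1} = 3 (mod 11).
  i = 3 (α = 9): (9−6)(9−8)(9−1)(9−2) = 3·1·8·7 = 168 ≡ 3, so v_3 = 3^{−1} = 4 (mod 11).
  i = 4 (α = 1): (1−6)(1−8)(1−9)(1−2) = (−5)·(−7)·(−8)·(−1) = 280 ≡ 5, so v_4 = 5^{−1} = 9 (mod 11).
  i = 5 (α = 2): (2−6)(2−8)(2−9)(2−1) = (−4)·(−6)·(−7)·1 = −168 ≡ 8, so v_5 = 8^{−1} = 7 (mod 11).
  v = [10, 3, 4, 9, 7].
Step 2: syndromes of r = [6, 3, 7, 10, 1] (all sums mod 11).
  S_0 = Σ v_i r_i = 10·6 + 3·3 + 4·7 + 9·10 + 7·1 = 194 ≡ 7.
  S_1 = Σ v_i α_i r_i = 10·6·6 + 3·8·3 + 4·9·7 + 9·1·10 + 7·2·1 = 788 ≡ 7.
  α_i^2 mod 11 = [3, 9, 4, 1, 4].
  S_2 = Σ v_i α_i^2 r_i = 10·3·6 + 3·9·3 + 4·4·7 + 9·1·10 + 7·4·1 = 491 ≡ 7.
  S = (7, 7, 7) ≠ 0, so r is not a codeword (an error is present).
Step 3: locate the error. For a single error e at position i, S_ℓ = v_i·e·α_i^ℓ, so α_err = S_1/S_0.
  S_0^{−1} = 7^{−1} = 8 (mod 11), so α_err = 7·8 = 56 ≡ 1 = α_4. Error position i = 4.
  Consistency check: S_2/S_1 = 7·8 = 56 ≡ 1 = α_err ✓ (single-error assumption holds).
Step 4: error magnitude e = S_0/v_4 = S_0·∏_{j≠4}(α_4 − α_j) = 7·5 = 35 ≡ 2 (mod 11).
Step 5: correct position 4: c_4 = r_4 − e = 10 − 2 ≡ 8 (mod 11). Hence c = [6, 3, 7, 8, 1].
  Check: interpolating c through the α_i gives m(x) = 4 + 4·x (degree < 2) with m(α_i) = c_i for every i, so c is indeed a codeword.


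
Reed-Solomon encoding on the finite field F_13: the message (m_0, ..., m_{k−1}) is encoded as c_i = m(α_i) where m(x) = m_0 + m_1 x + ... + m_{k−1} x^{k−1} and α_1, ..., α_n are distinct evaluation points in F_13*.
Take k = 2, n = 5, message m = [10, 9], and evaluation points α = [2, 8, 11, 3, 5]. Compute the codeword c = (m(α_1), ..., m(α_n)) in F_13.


c = [2, 4, 5, 11, 3]

Message polynomial: m(x) = 10 + 9·x (mod 13).
For each evaluation point α_i, compute m(α_i) mod 13:
  α_1 = 2: Horner steps 9 → 2, so m(2) = 2.
  α_2 = 8: Horner steps 9 → 4, so m(8) = 4.
  α_3 = 11: Horner steps 9 → 5, so m(11) = 5.
  α_4 = 3: Horner steps 9 → 11, so m(3) = 11.
  α_5 = 5: Horner steps 9 → 3, so m(5) = 3.
Codeword c = [2, 4, 5, 11, 3] ∈ F_13^5.


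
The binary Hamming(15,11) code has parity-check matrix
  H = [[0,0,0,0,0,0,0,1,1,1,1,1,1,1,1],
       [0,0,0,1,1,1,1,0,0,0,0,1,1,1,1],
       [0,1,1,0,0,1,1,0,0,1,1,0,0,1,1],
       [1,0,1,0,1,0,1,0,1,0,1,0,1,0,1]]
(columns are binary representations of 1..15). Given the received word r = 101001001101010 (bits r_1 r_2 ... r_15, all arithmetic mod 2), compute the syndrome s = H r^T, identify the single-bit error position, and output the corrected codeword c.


s = (0, 1, 0, 1)^T, error position = 5, corrected codeword c = 101011001101010

Compute s = H r^T mod 2 one row at a time:
  s_1 = 0 + 1 + 1 + 0 + 1 + 0 + 1 + 0 = 4 ≡ 0 (mod 2).
  s_2 = 0 + 0 + 1 + 0 + 1 + 0 + 1 + 0 = 3 ≡ 1 (mod 2).
  s_3 = 0 + 1 + 1 + 0 + 1 + 0 + 1 + 0 = 4 ≡ 0 (mod 2).
  s_4 = 1 + 1 + 0 + 0 + 1 + 0 + 0 + 0 = 3 ≡ 1 (mod 2).
s = (0, 1, 0, 1)^T — this equals column 5 of H (binary 0101), so error is at position 5.
Correct: flip bit 5 of r = 101001001101010 to get c = 101011001101010.


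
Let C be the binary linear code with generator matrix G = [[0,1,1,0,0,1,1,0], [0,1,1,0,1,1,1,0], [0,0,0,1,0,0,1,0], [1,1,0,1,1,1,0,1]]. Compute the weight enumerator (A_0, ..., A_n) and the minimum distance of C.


Weight distribution: A_0 = 1, A_1 = 1, A_2 = 1, A_3 = 2, A_4 = 3, A_5 = 5, A_6 = 3. Minimum distance d = 1.

Enumerate all 2^4 = 16 messages m ∈ F_2^4.
For each, compute codeword c = mG in F_2^8, then tally its weight.
  m = 0000 → c = 00000000, weight = 0.
  m = 1000 → c = 01100110, weight = 4.
  m = 0100 → c = 01101110, weight = 5.
  m = 1100 → c = 00001000, weight = 1.
  m = 0010 → c = 00010010, weight = 2.
  m = 1010 → c = 01110100, weight = 4.
  m = 0110 → c = 01111100, weight = 5.
  m = 1110 → c = 00011010, weight = 3.
  m = 0001 → c = 11011101, weight = 6.
  m = 1001 → c = 10111011, weight = 6.
  m = 0101 → c = 10110011, weight = 5.
  m = 1101 → c = 11010101, weight = 5.
  m = 0011 → c = 11001111, weight = 6.
  m = 1011 → c = 10101001, weight = 4.
  m = 0111 → c = 10100001, weight = 3.
  m = 1111 → c = 11000111, weight = 5.
Tally weights:
  weight 0: 1 codewords.
  weight 1: 1 codewords.
  weight 2: 1 codewords.
  weight 3: 2 codewords.
  weight 4: 3 codewords.
  weight 5: 5 codewords.
  weight 6: 3 codewords.
Minimum distance d = smallest w > 0 with A_w > 0 = 1.
Sanity: Σ A_w = 16 = 2^4 = 16 ✓.


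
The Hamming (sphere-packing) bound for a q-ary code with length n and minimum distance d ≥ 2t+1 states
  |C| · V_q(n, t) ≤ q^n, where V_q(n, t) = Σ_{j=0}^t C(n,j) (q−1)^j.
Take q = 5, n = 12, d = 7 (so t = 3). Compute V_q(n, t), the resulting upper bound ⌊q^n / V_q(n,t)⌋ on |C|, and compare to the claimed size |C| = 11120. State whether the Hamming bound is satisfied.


V_q(n, t) = 15185, q^n = 244140625, Hamming bound = 16077, |C| = 11120 ≤ bound (satisfied).

Step 1: Compute V_q(n, t) = Σ_{j=0}^3 C(n, j) (q−1)^j.
  j = 0: C(12,0)·(4)^0 = 1·1 = 1.
  j = 1: C(12,1)·(4)^1 = 12·4 = 48.
  j = 2: C(12,2)·(4)^2 = 66·16 = 1056.
  j = 3: C(12,3)·(4)^3 = 220·64 = 14080.
  V_q(n, t) = 1 + 48 + 1056 + 14080 = 15185.
Step 2: q^n = 5^12 = 244140625.
Step 3: Hamming bound ⌊q^n / V_q(n,t)⌋ = ⌊244140625/15185⌋ = 16077.
Step 4: Compare |C| = 11120 to 16077: satisfied.
The claimed |C| lies below the Hamming bound.


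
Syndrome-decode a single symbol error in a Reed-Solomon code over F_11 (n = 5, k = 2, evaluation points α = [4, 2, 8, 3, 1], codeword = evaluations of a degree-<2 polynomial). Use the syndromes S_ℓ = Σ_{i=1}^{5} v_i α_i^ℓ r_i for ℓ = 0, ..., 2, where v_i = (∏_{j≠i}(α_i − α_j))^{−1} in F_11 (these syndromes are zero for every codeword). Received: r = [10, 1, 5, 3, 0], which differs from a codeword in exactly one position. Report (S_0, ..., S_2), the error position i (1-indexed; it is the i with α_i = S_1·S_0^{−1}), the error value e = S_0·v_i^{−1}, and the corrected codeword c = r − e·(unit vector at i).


S = (6, 1, 2), error at position 2, error magnitude e = 5, c = [10, 7, 5, 3, 0].

Step 1: column multipliers v_i = (∏_{j≠i}(α_i − α_j))^{−1} mod 11.
  i = 1 (α = 4): (4−2)(4−8)(4−3)(4−1) = 2·(−4)·1·3 = −24 ≡ 9, so v_1 = 9^{−1} = 5 (mod 11).
  i = 2 (α = 2): (2−4)(2−8)(2−3)(2−1) = (−2)·(−6)·(−1)·1 = −12 ≡ 10, so v_2 = 10^{−1} = 10 (mod 11).
  i = 3 (α = 8): (8−4)(8−2)(8−3)(8−1) = 4·6·5·7 = 840 ≡ 4, so v_3 = 4^{−1} = 3 (mod 11).
  i = 4 (α = 3): (3−4)(3−2)(3−8)(3−1) = (−1)·1·(−5)·2 = 10 ≡ 10, so v_4 = 10^{−1} = 10 (mod 11).
  i = 5 (α = 1): (1−4)(1−2)(1−8)(1−3) = (−3)·(−1)·(−7)·(−2) = 42 ≡ 9, so v_5 = 9^{−1} = 5 (mod 11).
  v = [5, 10, 3, 10, 5].
Step 2: syndromes of r = [10, 1, 5, 3, 0] (all sums mod 11).
  S_0 = Σ v_i r_i = 5·10 + 10·1 + 3·5 + 10·3 + 5·0 = 105 ≡ 6.
  S_1 = Σ v_i α_i r_i = 5·4·10 + 10·2·1 + 3·8·5 + 10·3·3 + 5·1·0 = 430 ≡ 1.
  α_i^2 mod 11 = [5, 4, 9, 9, 1].
  S_2 = Σ v_i α_i^2 r_i = 5·5·10 + 10·4·1 + 3·9·5 + 10·9·3 + 5·1·0 = 695 ≡ 2.
  S = (6, 1, 2) ≠ 0, so r is not a codeword (an error is present).
Step 3: locate the error. For a single error e at position i, S_ℓ = v_i·e·α_i^ℓ, so α_err = S_1/S_0.
  S_0^{−1} = 6^{−1} = 2 (mod 11), so α_err = 1·2 = 2 ≡ 2 = α_2. Error position i = 2.
  Consistency check: S_2/S_1 = 2·1 = 2 ≡ 2 = α_err ✓ (single-error assumption holds).
Step 4: error magnitude e = S_0/v_2 = S_0·∏_{j≠2}(α_2 − α_j) = 6·10 = 60 ≡ 5 (mod 11).
Step 5: correct position 2: c_2 = r_2 − e = 1 − 5 ≡ 7 (mod 11). Hence c = [10, 7, 5, 3, 0].
  Check: interpolating c through the α_i gives m(x) = 4 + 7·x (degree < 2) with m(α_i) = c_i for every i, so c is indeed a codeword.


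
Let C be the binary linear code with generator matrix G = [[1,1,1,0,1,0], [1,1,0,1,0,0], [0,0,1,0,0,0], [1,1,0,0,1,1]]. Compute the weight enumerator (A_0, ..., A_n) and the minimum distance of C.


Weight distribution: A_0 = 1, A_1 = 2, A_2 = 2, A_3 = 4, A_4 = 5, A_5 = 2. Minimum distance d = 1.

Enumerate all 2^4 = 16 messages m ∈ F_2^4.
For each, compute codeword c = mG in F_2^6, then tally its weight.
  m = 0000 → c = 000000, weight = 0.
  m = 1000 → c = 111010, weight = 4.
  m = 0100 → c = 110100, weight = 3.
  m = 1100 → c = 001110, weight = 3.
  m = 0010 → c = 001000, weight = 1.
  m = 1010 → c = 110010, weight = 3.
  m = 0110 → c = 111100, weight = 4.
  m = 1110 → c = 000110, weight = 2.
  m = 0001 → c = 110011, weight = 4.
  m = 1001 → c = 001001, weight = 2.
  m = 0101 → c = 000111, weight = 3.
  m = 1101 → c = 111101, weight = 5.
  m = 0011 → c = 111011, weight = 5.
  m = 1011 → c = 000001, weight = 1.
  m = 0111 → c = 001111, weight = 4.
  m = 1111 → c = 110101, weight = 4.
Tally weights:
  weight 0: 1 codewords.
  weight 1: 2 codewords.
  weight 2: 2 codewords.
  weight 3: 4 codewords.
  weight 4: 5 codewords.
  weight 5: 2 codewords.
Minimum distance d = smallest w > 0 with A_w > 0 = 1.
Sanity: Σ A_w = 16 = 2^4 = 16 ✓.


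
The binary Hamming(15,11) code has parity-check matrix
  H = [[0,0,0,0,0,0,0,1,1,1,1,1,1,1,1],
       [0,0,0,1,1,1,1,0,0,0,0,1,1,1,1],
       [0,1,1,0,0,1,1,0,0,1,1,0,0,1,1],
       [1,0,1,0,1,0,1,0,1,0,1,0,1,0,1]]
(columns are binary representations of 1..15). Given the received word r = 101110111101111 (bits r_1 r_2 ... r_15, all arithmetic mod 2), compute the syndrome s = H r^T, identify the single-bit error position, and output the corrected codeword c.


s = (1, 1, 1, 1)^T, error position = 15, corrected codeword c = 101110111101110

Compute s = H r^T mod 2 one row at a time:
  s_1 = 1 + 1 + 1 + 0 + 1 + 1 + 1 + 1 = 7 ≡ 1 (mod 2).
  s_2 = 1 + 1 + 0 + 1 + 1 + 1 + 1 + 1 = 7 ≡ 1 (mod 2).
  s_3 = 0 + 1 + 0 + 1 + 1 + 0 + 1 + 1 = 5 ≡ 1 (mod 2).
  s_4 = 1 + 1 + 1 + 1 + 1 + 0 + 1 + 1 = 7 ≡ 1 (mod 2).
s = (1, 1, 1, 1)^T — this equals column 15 of H (binary 1111), so error is at position 15.
Correct: flip bit 15 of r = 101110111101111 to get c = 101110111101110.
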